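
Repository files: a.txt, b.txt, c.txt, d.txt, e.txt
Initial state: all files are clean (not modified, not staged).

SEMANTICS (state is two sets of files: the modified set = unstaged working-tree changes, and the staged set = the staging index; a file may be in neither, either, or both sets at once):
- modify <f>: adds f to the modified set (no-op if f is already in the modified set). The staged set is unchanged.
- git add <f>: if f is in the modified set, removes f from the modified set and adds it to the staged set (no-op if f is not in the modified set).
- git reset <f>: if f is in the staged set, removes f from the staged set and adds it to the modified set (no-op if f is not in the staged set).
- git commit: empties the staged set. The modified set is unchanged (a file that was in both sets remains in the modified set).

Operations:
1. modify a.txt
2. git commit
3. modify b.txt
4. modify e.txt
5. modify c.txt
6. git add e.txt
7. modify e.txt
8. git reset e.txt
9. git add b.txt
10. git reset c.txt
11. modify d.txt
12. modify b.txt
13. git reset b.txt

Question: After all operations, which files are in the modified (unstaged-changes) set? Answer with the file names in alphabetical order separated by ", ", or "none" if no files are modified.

Answer: a.txt, b.txt, c.txt, d.txt, e.txt

Derivation:
After op 1 (modify a.txt): modified={a.txt} staged={none}
After op 2 (git commit): modified={a.txt} staged={none}
After op 3 (modify b.txt): modified={a.txt, b.txt} staged={none}
After op 4 (modify e.txt): modified={a.txt, b.txt, e.txt} staged={none}
After op 5 (modify c.txt): modified={a.txt, b.txt, c.txt, e.txt} staged={none}
After op 6 (git add e.txt): modified={a.txt, b.txt, c.txt} staged={e.txt}
After op 7 (modify e.txt): modified={a.txt, b.txt, c.txt, e.txt} staged={e.txt}
After op 8 (git reset e.txt): modified={a.txt, b.txt, c.txt, e.txt} staged={none}
After op 9 (git add b.txt): modified={a.txt, c.txt, e.txt} staged={b.txt}
After op 10 (git reset c.txt): modified={a.txt, c.txt, e.txt} staged={b.txt}
After op 11 (modify d.txt): modified={a.txt, c.txt, d.txt, e.txt} staged={b.txt}
After op 12 (modify b.txt): modified={a.txt, b.txt, c.txt, d.txt, e.txt} staged={b.txt}
After op 13 (git reset b.txt): modified={a.txt, b.txt, c.txt, d.txt, e.txt} staged={none}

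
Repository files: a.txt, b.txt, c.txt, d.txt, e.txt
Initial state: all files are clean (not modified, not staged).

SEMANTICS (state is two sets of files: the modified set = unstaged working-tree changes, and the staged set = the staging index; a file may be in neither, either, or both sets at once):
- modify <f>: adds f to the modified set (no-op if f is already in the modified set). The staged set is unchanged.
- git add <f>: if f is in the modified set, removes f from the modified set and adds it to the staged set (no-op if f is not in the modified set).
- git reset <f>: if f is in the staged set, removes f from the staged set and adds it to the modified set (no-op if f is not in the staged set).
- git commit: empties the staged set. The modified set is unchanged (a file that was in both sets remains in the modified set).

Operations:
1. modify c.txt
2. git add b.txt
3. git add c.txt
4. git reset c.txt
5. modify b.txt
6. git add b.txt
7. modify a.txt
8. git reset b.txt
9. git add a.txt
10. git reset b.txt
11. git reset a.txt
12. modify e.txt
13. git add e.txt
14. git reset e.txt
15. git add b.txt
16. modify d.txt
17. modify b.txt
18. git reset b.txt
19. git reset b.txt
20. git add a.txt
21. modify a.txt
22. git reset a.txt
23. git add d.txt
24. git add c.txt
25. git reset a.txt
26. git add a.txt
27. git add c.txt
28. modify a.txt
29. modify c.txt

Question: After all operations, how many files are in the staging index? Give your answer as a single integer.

Answer: 3

Derivation:
After op 1 (modify c.txt): modified={c.txt} staged={none}
After op 2 (git add b.txt): modified={c.txt} staged={none}
After op 3 (git add c.txt): modified={none} staged={c.txt}
After op 4 (git reset c.txt): modified={c.txt} staged={none}
After op 5 (modify b.txt): modified={b.txt, c.txt} staged={none}
After op 6 (git add b.txt): modified={c.txt} staged={b.txt}
After op 7 (modify a.txt): modified={a.txt, c.txt} staged={b.txt}
After op 8 (git reset b.txt): modified={a.txt, b.txt, c.txt} staged={none}
After op 9 (git add a.txt): modified={b.txt, c.txt} staged={a.txt}
After op 10 (git reset b.txt): modified={b.txt, c.txt} staged={a.txt}
After op 11 (git reset a.txt): modified={a.txt, b.txt, c.txt} staged={none}
After op 12 (modify e.txt): modified={a.txt, b.txt, c.txt, e.txt} staged={none}
After op 13 (git add e.txt): modified={a.txt, b.txt, c.txt} staged={e.txt}
After op 14 (git reset e.txt): modified={a.txt, b.txt, c.txt, e.txt} staged={none}
After op 15 (git add b.txt): modified={a.txt, c.txt, e.txt} staged={b.txt}
After op 16 (modify d.txt): modified={a.txt, c.txt, d.txt, e.txt} staged={b.txt}
After op 17 (modify b.txt): modified={a.txt, b.txt, c.txt, d.txt, e.txt} staged={b.txt}
After op 18 (git reset b.txt): modified={a.txt, b.txt, c.txt, d.txt, e.txt} staged={none}
After op 19 (git reset b.txt): modified={a.txt, b.txt, c.txt, d.txt, e.txt} staged={none}
After op 20 (git add a.txt): modified={b.txt, c.txt, d.txt, e.txt} staged={a.txt}
After op 21 (modify a.txt): modified={a.txt, b.txt, c.txt, d.txt, e.txt} staged={a.txt}
After op 22 (git reset a.txt): modified={a.txt, b.txt, c.txt, d.txt, e.txt} staged={none}
After op 23 (git add d.txt): modified={a.txt, b.txt, c.txt, e.txt} staged={d.txt}
After op 24 (git add c.txt): modified={a.txt, b.txt, e.txt} staged={c.txt, d.txt}
After op 25 (git reset a.txt): modified={a.txt, b.txt, e.txt} staged={c.txt, d.txt}
After op 26 (git add a.txt): modified={b.txt, e.txt} staged={a.txt, c.txt, d.txt}
After op 27 (git add c.txt): modified={b.txt, e.txt} staged={a.txt, c.txt, d.txt}
After op 28 (modify a.txt): modified={a.txt, b.txt, e.txt} staged={a.txt, c.txt, d.txt}
After op 29 (modify c.txt): modified={a.txt, b.txt, c.txt, e.txt} staged={a.txt, c.txt, d.txt}
Final staged set: {a.txt, c.txt, d.txt} -> count=3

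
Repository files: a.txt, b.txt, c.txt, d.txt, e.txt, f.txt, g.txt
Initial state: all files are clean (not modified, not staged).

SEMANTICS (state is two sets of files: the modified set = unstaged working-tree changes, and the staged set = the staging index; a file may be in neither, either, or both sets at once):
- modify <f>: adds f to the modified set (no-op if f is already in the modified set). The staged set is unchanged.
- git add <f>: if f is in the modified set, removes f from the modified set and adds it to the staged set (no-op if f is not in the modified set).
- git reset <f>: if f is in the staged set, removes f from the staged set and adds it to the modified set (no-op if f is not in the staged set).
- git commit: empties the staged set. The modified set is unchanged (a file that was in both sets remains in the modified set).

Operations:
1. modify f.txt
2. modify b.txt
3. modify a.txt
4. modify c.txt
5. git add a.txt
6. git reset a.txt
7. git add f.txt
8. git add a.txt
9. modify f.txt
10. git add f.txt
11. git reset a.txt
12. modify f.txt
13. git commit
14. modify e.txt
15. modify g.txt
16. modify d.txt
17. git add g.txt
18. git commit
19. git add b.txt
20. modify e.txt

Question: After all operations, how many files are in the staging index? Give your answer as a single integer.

After op 1 (modify f.txt): modified={f.txt} staged={none}
After op 2 (modify b.txt): modified={b.txt, f.txt} staged={none}
After op 3 (modify a.txt): modified={a.txt, b.txt, f.txt} staged={none}
After op 4 (modify c.txt): modified={a.txt, b.txt, c.txt, f.txt} staged={none}
After op 5 (git add a.txt): modified={b.txt, c.txt, f.txt} staged={a.txt}
After op 6 (git reset a.txt): modified={a.txt, b.txt, c.txt, f.txt} staged={none}
After op 7 (git add f.txt): modified={a.txt, b.txt, c.txt} staged={f.txt}
After op 8 (git add a.txt): modified={b.txt, c.txt} staged={a.txt, f.txt}
After op 9 (modify f.txt): modified={b.txt, c.txt, f.txt} staged={a.txt, f.txt}
After op 10 (git add f.txt): modified={b.txt, c.txt} staged={a.txt, f.txt}
After op 11 (git reset a.txt): modified={a.txt, b.txt, c.txt} staged={f.txt}
After op 12 (modify f.txt): modified={a.txt, b.txt, c.txt, f.txt} staged={f.txt}
After op 13 (git commit): modified={a.txt, b.txt, c.txt, f.txt} staged={none}
After op 14 (modify e.txt): modified={a.txt, b.txt, c.txt, e.txt, f.txt} staged={none}
After op 15 (modify g.txt): modified={a.txt, b.txt, c.txt, e.txt, f.txt, g.txt} staged={none}
After op 16 (modify d.txt): modified={a.txt, b.txt, c.txt, d.txt, e.txt, f.txt, g.txt} staged={none}
After op 17 (git add g.txt): modified={a.txt, b.txt, c.txt, d.txt, e.txt, f.txt} staged={g.txt}
After op 18 (git commit): modified={a.txt, b.txt, c.txt, d.txt, e.txt, f.txt} staged={none}
After op 19 (git add b.txt): modified={a.txt, c.txt, d.txt, e.txt, f.txt} staged={b.txt}
After op 20 (modify e.txt): modified={a.txt, c.txt, d.txt, e.txt, f.txt} staged={b.txt}
Final staged set: {b.txt} -> count=1

Answer: 1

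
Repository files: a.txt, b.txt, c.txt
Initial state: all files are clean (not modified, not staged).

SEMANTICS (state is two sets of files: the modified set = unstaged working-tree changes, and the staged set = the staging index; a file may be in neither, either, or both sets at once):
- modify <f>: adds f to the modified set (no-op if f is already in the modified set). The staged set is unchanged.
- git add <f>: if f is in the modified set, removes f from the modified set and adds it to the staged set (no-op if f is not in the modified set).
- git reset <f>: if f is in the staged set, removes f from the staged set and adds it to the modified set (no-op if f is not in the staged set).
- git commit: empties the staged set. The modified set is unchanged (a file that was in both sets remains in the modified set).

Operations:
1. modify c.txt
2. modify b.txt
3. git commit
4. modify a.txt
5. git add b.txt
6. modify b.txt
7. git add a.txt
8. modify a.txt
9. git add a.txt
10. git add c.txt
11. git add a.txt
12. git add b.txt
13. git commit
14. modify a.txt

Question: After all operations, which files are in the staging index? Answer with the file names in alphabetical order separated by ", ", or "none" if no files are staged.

Answer: none

Derivation:
After op 1 (modify c.txt): modified={c.txt} staged={none}
After op 2 (modify b.txt): modified={b.txt, c.txt} staged={none}
After op 3 (git commit): modified={b.txt, c.txt} staged={none}
After op 4 (modify a.txt): modified={a.txt, b.txt, c.txt} staged={none}
After op 5 (git add b.txt): modified={a.txt, c.txt} staged={b.txt}
After op 6 (modify b.txt): modified={a.txt, b.txt, c.txt} staged={b.txt}
After op 7 (git add a.txt): modified={b.txt, c.txt} staged={a.txt, b.txt}
After op 8 (modify a.txt): modified={a.txt, b.txt, c.txt} staged={a.txt, b.txt}
After op 9 (git add a.txt): modified={b.txt, c.txt} staged={a.txt, b.txt}
After op 10 (git add c.txt): modified={b.txt} staged={a.txt, b.txt, c.txt}
After op 11 (git add a.txt): modified={b.txt} staged={a.txt, b.txt, c.txt}
After op 12 (git add b.txt): modified={none} staged={a.txt, b.txt, c.txt}
After op 13 (git commit): modified={none} staged={none}
After op 14 (modify a.txt): modified={a.txt} staged={none}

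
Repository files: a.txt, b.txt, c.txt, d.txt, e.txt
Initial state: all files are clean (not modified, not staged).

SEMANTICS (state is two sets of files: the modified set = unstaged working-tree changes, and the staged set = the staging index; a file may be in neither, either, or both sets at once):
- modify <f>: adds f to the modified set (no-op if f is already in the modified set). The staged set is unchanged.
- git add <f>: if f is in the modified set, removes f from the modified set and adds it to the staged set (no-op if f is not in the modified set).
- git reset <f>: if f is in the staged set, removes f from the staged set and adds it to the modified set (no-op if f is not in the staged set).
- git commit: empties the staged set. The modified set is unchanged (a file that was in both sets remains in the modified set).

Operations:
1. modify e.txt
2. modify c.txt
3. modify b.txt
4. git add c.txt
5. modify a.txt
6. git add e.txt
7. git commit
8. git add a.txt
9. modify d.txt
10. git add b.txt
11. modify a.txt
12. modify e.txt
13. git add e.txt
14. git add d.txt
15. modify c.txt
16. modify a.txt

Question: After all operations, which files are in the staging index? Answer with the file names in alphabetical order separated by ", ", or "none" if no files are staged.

After op 1 (modify e.txt): modified={e.txt} staged={none}
After op 2 (modify c.txt): modified={c.txt, e.txt} staged={none}
After op 3 (modify b.txt): modified={b.txt, c.txt, e.txt} staged={none}
After op 4 (git add c.txt): modified={b.txt, e.txt} staged={c.txt}
After op 5 (modify a.txt): modified={a.txt, b.txt, e.txt} staged={c.txt}
After op 6 (git add e.txt): modified={a.txt, b.txt} staged={c.txt, e.txt}
After op 7 (git commit): modified={a.txt, b.txt} staged={none}
After op 8 (git add a.txt): modified={b.txt} staged={a.txt}
After op 9 (modify d.txt): modified={b.txt, d.txt} staged={a.txt}
After op 10 (git add b.txt): modified={d.txt} staged={a.txt, b.txt}
After op 11 (modify a.txt): modified={a.txt, d.txt} staged={a.txt, b.txt}
After op 12 (modify e.txt): modified={a.txt, d.txt, e.txt} staged={a.txt, b.txt}
After op 13 (git add e.txt): modified={a.txt, d.txt} staged={a.txt, b.txt, e.txt}
After op 14 (git add d.txt): modified={a.txt} staged={a.txt, b.txt, d.txt, e.txt}
After op 15 (modify c.txt): modified={a.txt, c.txt} staged={a.txt, b.txt, d.txt, e.txt}
After op 16 (modify a.txt): modified={a.txt, c.txt} staged={a.txt, b.txt, d.txt, e.txt}

Answer: a.txt, b.txt, d.txt, e.txt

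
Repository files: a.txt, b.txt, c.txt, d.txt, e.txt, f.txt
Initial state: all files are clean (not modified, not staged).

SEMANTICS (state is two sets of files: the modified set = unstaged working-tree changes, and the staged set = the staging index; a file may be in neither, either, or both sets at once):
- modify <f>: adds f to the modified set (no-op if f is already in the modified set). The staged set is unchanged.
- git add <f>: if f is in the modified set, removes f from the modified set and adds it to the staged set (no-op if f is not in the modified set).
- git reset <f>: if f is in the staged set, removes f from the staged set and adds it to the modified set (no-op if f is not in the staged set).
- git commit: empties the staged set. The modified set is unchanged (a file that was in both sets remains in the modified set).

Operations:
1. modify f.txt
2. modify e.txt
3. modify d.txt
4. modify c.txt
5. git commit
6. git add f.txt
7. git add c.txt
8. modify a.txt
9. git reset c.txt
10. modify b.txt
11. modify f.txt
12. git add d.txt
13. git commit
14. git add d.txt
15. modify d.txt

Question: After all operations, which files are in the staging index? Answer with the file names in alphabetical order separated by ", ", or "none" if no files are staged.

After op 1 (modify f.txt): modified={f.txt} staged={none}
After op 2 (modify e.txt): modified={e.txt, f.txt} staged={none}
After op 3 (modify d.txt): modified={d.txt, e.txt, f.txt} staged={none}
After op 4 (modify c.txt): modified={c.txt, d.txt, e.txt, f.txt} staged={none}
After op 5 (git commit): modified={c.txt, d.txt, e.txt, f.txt} staged={none}
After op 6 (git add f.txt): modified={c.txt, d.txt, e.txt} staged={f.txt}
After op 7 (git add c.txt): modified={d.txt, e.txt} staged={c.txt, f.txt}
After op 8 (modify a.txt): modified={a.txt, d.txt, e.txt} staged={c.txt, f.txt}
After op 9 (git reset c.txt): modified={a.txt, c.txt, d.txt, e.txt} staged={f.txt}
After op 10 (modify b.txt): modified={a.txt, b.txt, c.txt, d.txt, e.txt} staged={f.txt}
After op 11 (modify f.txt): modified={a.txt, b.txt, c.txt, d.txt, e.txt, f.txt} staged={f.txt}
After op 12 (git add d.txt): modified={a.txt, b.txt, c.txt, e.txt, f.txt} staged={d.txt, f.txt}
After op 13 (git commit): modified={a.txt, b.txt, c.txt, e.txt, f.txt} staged={none}
After op 14 (git add d.txt): modified={a.txt, b.txt, c.txt, e.txt, f.txt} staged={none}
After op 15 (modify d.txt): modified={a.txt, b.txt, c.txt, d.txt, e.txt, f.txt} staged={none}

Answer: none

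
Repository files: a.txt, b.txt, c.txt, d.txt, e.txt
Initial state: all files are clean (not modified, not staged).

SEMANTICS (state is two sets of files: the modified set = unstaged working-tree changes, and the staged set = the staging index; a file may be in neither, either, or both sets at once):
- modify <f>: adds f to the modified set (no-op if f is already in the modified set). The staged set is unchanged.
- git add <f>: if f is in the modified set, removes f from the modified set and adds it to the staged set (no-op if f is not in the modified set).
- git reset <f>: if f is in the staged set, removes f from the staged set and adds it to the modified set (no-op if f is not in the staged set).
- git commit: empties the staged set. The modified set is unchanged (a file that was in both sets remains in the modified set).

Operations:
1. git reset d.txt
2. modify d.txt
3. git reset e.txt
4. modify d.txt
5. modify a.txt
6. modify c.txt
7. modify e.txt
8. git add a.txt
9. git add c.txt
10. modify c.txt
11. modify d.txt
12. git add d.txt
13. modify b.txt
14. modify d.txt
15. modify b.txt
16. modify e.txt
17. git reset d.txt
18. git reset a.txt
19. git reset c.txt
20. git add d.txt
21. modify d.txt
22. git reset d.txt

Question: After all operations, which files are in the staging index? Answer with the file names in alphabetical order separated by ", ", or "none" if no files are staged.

Answer: none

Derivation:
After op 1 (git reset d.txt): modified={none} staged={none}
After op 2 (modify d.txt): modified={d.txt} staged={none}
After op 3 (git reset e.txt): modified={d.txt} staged={none}
After op 4 (modify d.txt): modified={d.txt} staged={none}
After op 5 (modify a.txt): modified={a.txt, d.txt} staged={none}
After op 6 (modify c.txt): modified={a.txt, c.txt, d.txt} staged={none}
After op 7 (modify e.txt): modified={a.txt, c.txt, d.txt, e.txt} staged={none}
After op 8 (git add a.txt): modified={c.txt, d.txt, e.txt} staged={a.txt}
After op 9 (git add c.txt): modified={d.txt, e.txt} staged={a.txt, c.txt}
After op 10 (modify c.txt): modified={c.txt, d.txt, e.txt} staged={a.txt, c.txt}
After op 11 (modify d.txt): modified={c.txt, d.txt, e.txt} staged={a.txt, c.txt}
After op 12 (git add d.txt): modified={c.txt, e.txt} staged={a.txt, c.txt, d.txt}
After op 13 (modify b.txt): modified={b.txt, c.txt, e.txt} staged={a.txt, c.txt, d.txt}
After op 14 (modify d.txt): modified={b.txt, c.txt, d.txt, e.txt} staged={a.txt, c.txt, d.txt}
After op 15 (modify b.txt): modified={b.txt, c.txt, d.txt, e.txt} staged={a.txt, c.txt, d.txt}
After op 16 (modify e.txt): modified={b.txt, c.txt, d.txt, e.txt} staged={a.txt, c.txt, d.txt}
After op 17 (git reset d.txt): modified={b.txt, c.txt, d.txt, e.txt} staged={a.txt, c.txt}
After op 18 (git reset a.txt): modified={a.txt, b.txt, c.txt, d.txt, e.txt} staged={c.txt}
After op 19 (git reset c.txt): modified={a.txt, b.txt, c.txt, d.txt, e.txt} staged={none}
After op 20 (git add d.txt): modified={a.txt, b.txt, c.txt, e.txt} staged={d.txt}
After op 21 (modify d.txt): modified={a.txt, b.txt, c.txt, d.txt, e.txt} staged={d.txt}
After op 22 (git reset d.txt): modified={a.txt, b.txt, c.txt, d.txt, e.txt} staged={none}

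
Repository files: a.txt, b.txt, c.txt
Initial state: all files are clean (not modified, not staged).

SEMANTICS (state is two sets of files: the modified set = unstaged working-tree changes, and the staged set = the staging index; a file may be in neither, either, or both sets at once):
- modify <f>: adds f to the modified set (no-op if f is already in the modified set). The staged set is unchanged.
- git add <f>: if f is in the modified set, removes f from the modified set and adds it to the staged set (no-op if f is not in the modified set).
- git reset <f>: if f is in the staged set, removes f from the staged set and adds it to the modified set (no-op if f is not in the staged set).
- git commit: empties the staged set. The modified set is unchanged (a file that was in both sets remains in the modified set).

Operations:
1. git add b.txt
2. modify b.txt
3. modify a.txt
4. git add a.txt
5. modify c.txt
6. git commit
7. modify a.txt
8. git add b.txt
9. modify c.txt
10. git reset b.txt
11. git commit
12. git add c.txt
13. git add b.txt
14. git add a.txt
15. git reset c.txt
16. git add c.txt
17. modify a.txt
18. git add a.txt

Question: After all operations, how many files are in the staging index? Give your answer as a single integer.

After op 1 (git add b.txt): modified={none} staged={none}
After op 2 (modify b.txt): modified={b.txt} staged={none}
After op 3 (modify a.txt): modified={a.txt, b.txt} staged={none}
After op 4 (git add a.txt): modified={b.txt} staged={a.txt}
After op 5 (modify c.txt): modified={b.txt, c.txt} staged={a.txt}
After op 6 (git commit): modified={b.txt, c.txt} staged={none}
After op 7 (modify a.txt): modified={a.txt, b.txt, c.txt} staged={none}
After op 8 (git add b.txt): modified={a.txt, c.txt} staged={b.txt}
After op 9 (modify c.txt): modified={a.txt, c.txt} staged={b.txt}
After op 10 (git reset b.txt): modified={a.txt, b.txt, c.txt} staged={none}
After op 11 (git commit): modified={a.txt, b.txt, c.txt} staged={none}
After op 12 (git add c.txt): modified={a.txt, b.txt} staged={c.txt}
After op 13 (git add b.txt): modified={a.txt} staged={b.txt, c.txt}
After op 14 (git add a.txt): modified={none} staged={a.txt, b.txt, c.txt}
After op 15 (git reset c.txt): modified={c.txt} staged={a.txt, b.txt}
After op 16 (git add c.txt): modified={none} staged={a.txt, b.txt, c.txt}
After op 17 (modify a.txt): modified={a.txt} staged={a.txt, b.txt, c.txt}
After op 18 (git add a.txt): modified={none} staged={a.txt, b.txt, c.txt}
Final staged set: {a.txt, b.txt, c.txt} -> count=3

Answer: 3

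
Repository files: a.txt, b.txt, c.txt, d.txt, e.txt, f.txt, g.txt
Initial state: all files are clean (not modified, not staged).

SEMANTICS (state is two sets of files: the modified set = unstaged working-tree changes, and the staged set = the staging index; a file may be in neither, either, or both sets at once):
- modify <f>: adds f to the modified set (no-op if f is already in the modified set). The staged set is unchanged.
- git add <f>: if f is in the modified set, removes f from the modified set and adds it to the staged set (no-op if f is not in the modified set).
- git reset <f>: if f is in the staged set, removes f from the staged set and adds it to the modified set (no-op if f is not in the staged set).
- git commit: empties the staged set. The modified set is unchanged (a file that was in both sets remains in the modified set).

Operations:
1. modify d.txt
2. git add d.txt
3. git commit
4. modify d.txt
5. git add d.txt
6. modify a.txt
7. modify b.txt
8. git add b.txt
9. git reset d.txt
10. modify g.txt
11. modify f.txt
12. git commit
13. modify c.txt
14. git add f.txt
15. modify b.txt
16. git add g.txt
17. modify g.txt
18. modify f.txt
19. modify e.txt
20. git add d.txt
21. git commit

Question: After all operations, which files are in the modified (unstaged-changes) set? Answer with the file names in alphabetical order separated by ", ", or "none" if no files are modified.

After op 1 (modify d.txt): modified={d.txt} staged={none}
After op 2 (git add d.txt): modified={none} staged={d.txt}
After op 3 (git commit): modified={none} staged={none}
After op 4 (modify d.txt): modified={d.txt} staged={none}
After op 5 (git add d.txt): modified={none} staged={d.txt}
After op 6 (modify a.txt): modified={a.txt} staged={d.txt}
After op 7 (modify b.txt): modified={a.txt, b.txt} staged={d.txt}
After op 8 (git add b.txt): modified={a.txt} staged={b.txt, d.txt}
After op 9 (git reset d.txt): modified={a.txt, d.txt} staged={b.txt}
After op 10 (modify g.txt): modified={a.txt, d.txt, g.txt} staged={b.txt}
After op 11 (modify f.txt): modified={a.txt, d.txt, f.txt, g.txt} staged={b.txt}
After op 12 (git commit): modified={a.txt, d.txt, f.txt, g.txt} staged={none}
After op 13 (modify c.txt): modified={a.txt, c.txt, d.txt, f.txt, g.txt} staged={none}
After op 14 (git add f.txt): modified={a.txt, c.txt, d.txt, g.txt} staged={f.txt}
After op 15 (modify b.txt): modified={a.txt, b.txt, c.txt, d.txt, g.txt} staged={f.txt}
After op 16 (git add g.txt): modified={a.txt, b.txt, c.txt, d.txt} staged={f.txt, g.txt}
After op 17 (modify g.txt): modified={a.txt, b.txt, c.txt, d.txt, g.txt} staged={f.txt, g.txt}
After op 18 (modify f.txt): modified={a.txt, b.txt, c.txt, d.txt, f.txt, g.txt} staged={f.txt, g.txt}
After op 19 (modify e.txt): modified={a.txt, b.txt, c.txt, d.txt, e.txt, f.txt, g.txt} staged={f.txt, g.txt}
After op 20 (git add d.txt): modified={a.txt, b.txt, c.txt, e.txt, f.txt, g.txt} staged={d.txt, f.txt, g.txt}
After op 21 (git commit): modified={a.txt, b.txt, c.txt, e.txt, f.txt, g.txt} staged={none}

Answer: a.txt, b.txt, c.txt, e.txt, f.txt, g.txt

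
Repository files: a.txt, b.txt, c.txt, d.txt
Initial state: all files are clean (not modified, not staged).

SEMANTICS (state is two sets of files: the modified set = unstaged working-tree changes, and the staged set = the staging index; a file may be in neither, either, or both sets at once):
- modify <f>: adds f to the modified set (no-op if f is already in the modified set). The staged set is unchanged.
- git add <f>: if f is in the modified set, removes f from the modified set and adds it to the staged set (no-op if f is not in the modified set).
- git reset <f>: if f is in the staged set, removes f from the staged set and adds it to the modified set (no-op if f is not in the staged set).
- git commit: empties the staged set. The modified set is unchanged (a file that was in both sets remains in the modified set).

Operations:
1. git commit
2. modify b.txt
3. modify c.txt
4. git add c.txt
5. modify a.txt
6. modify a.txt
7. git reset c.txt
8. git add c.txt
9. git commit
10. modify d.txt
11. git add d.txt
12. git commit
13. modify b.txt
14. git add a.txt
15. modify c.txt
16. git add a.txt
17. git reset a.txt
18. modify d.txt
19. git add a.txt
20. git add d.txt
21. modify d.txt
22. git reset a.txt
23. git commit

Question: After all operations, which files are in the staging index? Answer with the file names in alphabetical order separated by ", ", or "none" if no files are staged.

After op 1 (git commit): modified={none} staged={none}
After op 2 (modify b.txt): modified={b.txt} staged={none}
After op 3 (modify c.txt): modified={b.txt, c.txt} staged={none}
After op 4 (git add c.txt): modified={b.txt} staged={c.txt}
After op 5 (modify a.txt): modified={a.txt, b.txt} staged={c.txt}
After op 6 (modify a.txt): modified={a.txt, b.txt} staged={c.txt}
After op 7 (git reset c.txt): modified={a.txt, b.txt, c.txt} staged={none}
After op 8 (git add c.txt): modified={a.txt, b.txt} staged={c.txt}
After op 9 (git commit): modified={a.txt, b.txt} staged={none}
After op 10 (modify d.txt): modified={a.txt, b.txt, d.txt} staged={none}
After op 11 (git add d.txt): modified={a.txt, b.txt} staged={d.txt}
After op 12 (git commit): modified={a.txt, b.txt} staged={none}
After op 13 (modify b.txt): modified={a.txt, b.txt} staged={none}
After op 14 (git add a.txt): modified={b.txt} staged={a.txt}
After op 15 (modify c.txt): modified={b.txt, c.txt} staged={a.txt}
After op 16 (git add a.txt): modified={b.txt, c.txt} staged={a.txt}
After op 17 (git reset a.txt): modified={a.txt, b.txt, c.txt} staged={none}
After op 18 (modify d.txt): modified={a.txt, b.txt, c.txt, d.txt} staged={none}
After op 19 (git add a.txt): modified={b.txt, c.txt, d.txt} staged={a.txt}
After op 20 (git add d.txt): modified={b.txt, c.txt} staged={a.txt, d.txt}
After op 21 (modify d.txt): modified={b.txt, c.txt, d.txt} staged={a.txt, d.txt}
After op 22 (git reset a.txt): modified={a.txt, b.txt, c.txt, d.txt} staged={d.txt}
After op 23 (git commit): modified={a.txt, b.txt, c.txt, d.txt} staged={none}

Answer: none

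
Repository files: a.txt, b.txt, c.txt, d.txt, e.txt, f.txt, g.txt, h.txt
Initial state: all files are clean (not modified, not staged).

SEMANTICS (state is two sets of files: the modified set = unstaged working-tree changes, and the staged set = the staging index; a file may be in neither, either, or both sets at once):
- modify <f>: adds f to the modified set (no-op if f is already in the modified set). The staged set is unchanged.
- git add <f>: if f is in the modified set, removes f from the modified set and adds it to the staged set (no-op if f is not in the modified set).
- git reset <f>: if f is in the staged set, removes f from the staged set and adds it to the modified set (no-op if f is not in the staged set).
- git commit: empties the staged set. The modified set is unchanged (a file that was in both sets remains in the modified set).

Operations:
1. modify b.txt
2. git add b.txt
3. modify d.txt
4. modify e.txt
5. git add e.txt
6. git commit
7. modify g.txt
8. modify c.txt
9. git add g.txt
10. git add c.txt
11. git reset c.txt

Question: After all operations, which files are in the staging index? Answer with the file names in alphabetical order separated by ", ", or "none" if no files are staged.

Answer: g.txt

Derivation:
After op 1 (modify b.txt): modified={b.txt} staged={none}
After op 2 (git add b.txt): modified={none} staged={b.txt}
After op 3 (modify d.txt): modified={d.txt} staged={b.txt}
After op 4 (modify e.txt): modified={d.txt, e.txt} staged={b.txt}
After op 5 (git add e.txt): modified={d.txt} staged={b.txt, e.txt}
After op 6 (git commit): modified={d.txt} staged={none}
After op 7 (modify g.txt): modified={d.txt, g.txt} staged={none}
After op 8 (modify c.txt): modified={c.txt, d.txt, g.txt} staged={none}
After op 9 (git add g.txt): modified={c.txt, d.txt} staged={g.txt}
After op 10 (git add c.txt): modified={d.txt} staged={c.txt, g.txt}
After op 11 (git reset c.txt): modified={c.txt, d.txt} staged={g.txt}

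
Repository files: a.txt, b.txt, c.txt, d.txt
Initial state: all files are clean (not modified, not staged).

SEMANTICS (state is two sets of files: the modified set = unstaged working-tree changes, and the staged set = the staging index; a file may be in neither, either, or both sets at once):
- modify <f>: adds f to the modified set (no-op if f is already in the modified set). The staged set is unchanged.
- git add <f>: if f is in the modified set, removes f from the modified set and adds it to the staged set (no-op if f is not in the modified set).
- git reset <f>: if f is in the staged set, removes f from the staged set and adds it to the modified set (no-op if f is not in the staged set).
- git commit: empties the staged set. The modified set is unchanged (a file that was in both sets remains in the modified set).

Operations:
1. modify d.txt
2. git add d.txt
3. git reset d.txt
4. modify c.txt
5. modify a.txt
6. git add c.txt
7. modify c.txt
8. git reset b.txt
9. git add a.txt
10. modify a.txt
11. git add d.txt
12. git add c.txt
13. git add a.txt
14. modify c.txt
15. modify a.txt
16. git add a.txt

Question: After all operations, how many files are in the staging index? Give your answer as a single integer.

After op 1 (modify d.txt): modified={d.txt} staged={none}
After op 2 (git add d.txt): modified={none} staged={d.txt}
After op 3 (git reset d.txt): modified={d.txt} staged={none}
After op 4 (modify c.txt): modified={c.txt, d.txt} staged={none}
After op 5 (modify a.txt): modified={a.txt, c.txt, d.txt} staged={none}
After op 6 (git add c.txt): modified={a.txt, d.txt} staged={c.txt}
After op 7 (modify c.txt): modified={a.txt, c.txt, d.txt} staged={c.txt}
After op 8 (git reset b.txt): modified={a.txt, c.txt, d.txt} staged={c.txt}
After op 9 (git add a.txt): modified={c.txt, d.txt} staged={a.txt, c.txt}
After op 10 (modify a.txt): modified={a.txt, c.txt, d.txt} staged={a.txt, c.txt}
After op 11 (git add d.txt): modified={a.txt, c.txt} staged={a.txt, c.txt, d.txt}
After op 12 (git add c.txt): modified={a.txt} staged={a.txt, c.txt, d.txt}
After op 13 (git add a.txt): modified={none} staged={a.txt, c.txt, d.txt}
After op 14 (modify c.txt): modified={c.txt} staged={a.txt, c.txt, d.txt}
After op 15 (modify a.txt): modified={a.txt, c.txt} staged={a.txt, c.txt, d.txt}
After op 16 (git add a.txt): modified={c.txt} staged={a.txt, c.txt, d.txt}
Final staged set: {a.txt, c.txt, d.txt} -> count=3

Answer: 3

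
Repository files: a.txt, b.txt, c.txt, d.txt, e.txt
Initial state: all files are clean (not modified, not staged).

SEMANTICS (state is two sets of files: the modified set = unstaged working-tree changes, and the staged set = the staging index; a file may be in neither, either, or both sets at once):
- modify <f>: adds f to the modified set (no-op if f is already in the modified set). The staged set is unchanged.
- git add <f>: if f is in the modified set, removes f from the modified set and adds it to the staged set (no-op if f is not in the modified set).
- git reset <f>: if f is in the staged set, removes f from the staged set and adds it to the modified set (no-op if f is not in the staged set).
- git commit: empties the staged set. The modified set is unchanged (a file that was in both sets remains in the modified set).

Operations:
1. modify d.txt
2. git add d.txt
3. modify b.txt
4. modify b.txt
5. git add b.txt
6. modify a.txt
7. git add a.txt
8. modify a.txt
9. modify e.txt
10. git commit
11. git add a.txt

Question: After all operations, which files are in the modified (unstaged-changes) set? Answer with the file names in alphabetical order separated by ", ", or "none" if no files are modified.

Answer: e.txt

Derivation:
After op 1 (modify d.txt): modified={d.txt} staged={none}
After op 2 (git add d.txt): modified={none} staged={d.txt}
After op 3 (modify b.txt): modified={b.txt} staged={d.txt}
After op 4 (modify b.txt): modified={b.txt} staged={d.txt}
After op 5 (git add b.txt): modified={none} staged={b.txt, d.txt}
After op 6 (modify a.txt): modified={a.txt} staged={b.txt, d.txt}
After op 7 (git add a.txt): modified={none} staged={a.txt, b.txt, d.txt}
After op 8 (modify a.txt): modified={a.txt} staged={a.txt, b.txt, d.txt}
After op 9 (modify e.txt): modified={a.txt, e.txt} staged={a.txt, b.txt, d.txt}
After op 10 (git commit): modified={a.txt, e.txt} staged={none}
After op 11 (git add a.txt): modified={e.txt} staged={a.txt}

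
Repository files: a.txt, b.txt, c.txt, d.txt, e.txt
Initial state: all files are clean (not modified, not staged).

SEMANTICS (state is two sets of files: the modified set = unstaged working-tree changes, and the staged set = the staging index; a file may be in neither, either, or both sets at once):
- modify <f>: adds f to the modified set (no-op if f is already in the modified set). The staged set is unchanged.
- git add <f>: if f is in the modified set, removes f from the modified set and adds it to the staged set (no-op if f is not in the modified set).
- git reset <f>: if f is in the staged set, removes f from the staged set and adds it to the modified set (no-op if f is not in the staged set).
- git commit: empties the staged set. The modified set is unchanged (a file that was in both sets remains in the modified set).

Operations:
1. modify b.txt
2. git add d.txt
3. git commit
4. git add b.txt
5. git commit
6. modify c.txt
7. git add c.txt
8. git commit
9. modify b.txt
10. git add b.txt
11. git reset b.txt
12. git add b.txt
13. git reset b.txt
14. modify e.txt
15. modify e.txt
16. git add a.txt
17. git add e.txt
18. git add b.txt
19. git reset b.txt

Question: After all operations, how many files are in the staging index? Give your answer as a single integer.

After op 1 (modify b.txt): modified={b.txt} staged={none}
After op 2 (git add d.txt): modified={b.txt} staged={none}
After op 3 (git commit): modified={b.txt} staged={none}
After op 4 (git add b.txt): modified={none} staged={b.txt}
After op 5 (git commit): modified={none} staged={none}
After op 6 (modify c.txt): modified={c.txt} staged={none}
After op 7 (git add c.txt): modified={none} staged={c.txt}
After op 8 (git commit): modified={none} staged={none}
After op 9 (modify b.txt): modified={b.txt} staged={none}
After op 10 (git add b.txt): modified={none} staged={b.txt}
After op 11 (git reset b.txt): modified={b.txt} staged={none}
After op 12 (git add b.txt): modified={none} staged={b.txt}
After op 13 (git reset b.txt): modified={b.txt} staged={none}
After op 14 (modify e.txt): modified={b.txt, e.txt} staged={none}
After op 15 (modify e.txt): modified={b.txt, e.txt} staged={none}
After op 16 (git add a.txt): modified={b.txt, e.txt} staged={none}
After op 17 (git add e.txt): modified={b.txt} staged={e.txt}
After op 18 (git add b.txt): modified={none} staged={b.txt, e.txt}
After op 19 (git reset b.txt): modified={b.txt} staged={e.txt}
Final staged set: {e.txt} -> count=1

Answer: 1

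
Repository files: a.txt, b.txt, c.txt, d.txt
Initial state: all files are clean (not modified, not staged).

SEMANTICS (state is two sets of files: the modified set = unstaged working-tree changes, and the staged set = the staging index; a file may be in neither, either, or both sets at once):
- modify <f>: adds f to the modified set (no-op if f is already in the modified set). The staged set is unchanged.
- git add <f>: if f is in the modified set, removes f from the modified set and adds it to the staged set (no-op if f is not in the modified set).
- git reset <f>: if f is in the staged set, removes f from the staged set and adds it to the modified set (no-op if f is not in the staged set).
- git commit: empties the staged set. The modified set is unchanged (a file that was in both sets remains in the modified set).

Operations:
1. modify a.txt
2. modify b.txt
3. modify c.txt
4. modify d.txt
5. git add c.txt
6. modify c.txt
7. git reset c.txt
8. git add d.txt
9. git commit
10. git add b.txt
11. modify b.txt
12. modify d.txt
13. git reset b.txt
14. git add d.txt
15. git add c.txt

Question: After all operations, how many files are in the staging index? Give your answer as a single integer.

Answer: 2

Derivation:
After op 1 (modify a.txt): modified={a.txt} staged={none}
After op 2 (modify b.txt): modified={a.txt, b.txt} staged={none}
After op 3 (modify c.txt): modified={a.txt, b.txt, c.txt} staged={none}
After op 4 (modify d.txt): modified={a.txt, b.txt, c.txt, d.txt} staged={none}
After op 5 (git add c.txt): modified={a.txt, b.txt, d.txt} staged={c.txt}
After op 6 (modify c.txt): modified={a.txt, b.txt, c.txt, d.txt} staged={c.txt}
After op 7 (git reset c.txt): modified={a.txt, b.txt, c.txt, d.txt} staged={none}
After op 8 (git add d.txt): modified={a.txt, b.txt, c.txt} staged={d.txt}
After op 9 (git commit): modified={a.txt, b.txt, c.txt} staged={none}
After op 10 (git add b.txt): modified={a.txt, c.txt} staged={b.txt}
After op 11 (modify b.txt): modified={a.txt, b.txt, c.txt} staged={b.txt}
After op 12 (modify d.txt): modified={a.txt, b.txt, c.txt, d.txt} staged={b.txt}
After op 13 (git reset b.txt): modified={a.txt, b.txt, c.txt, d.txt} staged={none}
After op 14 (git add d.txt): modified={a.txt, b.txt, c.txt} staged={d.txt}
After op 15 (git add c.txt): modified={a.txt, b.txt} staged={c.txt, d.txt}
Final staged set: {c.txt, d.txt} -> count=2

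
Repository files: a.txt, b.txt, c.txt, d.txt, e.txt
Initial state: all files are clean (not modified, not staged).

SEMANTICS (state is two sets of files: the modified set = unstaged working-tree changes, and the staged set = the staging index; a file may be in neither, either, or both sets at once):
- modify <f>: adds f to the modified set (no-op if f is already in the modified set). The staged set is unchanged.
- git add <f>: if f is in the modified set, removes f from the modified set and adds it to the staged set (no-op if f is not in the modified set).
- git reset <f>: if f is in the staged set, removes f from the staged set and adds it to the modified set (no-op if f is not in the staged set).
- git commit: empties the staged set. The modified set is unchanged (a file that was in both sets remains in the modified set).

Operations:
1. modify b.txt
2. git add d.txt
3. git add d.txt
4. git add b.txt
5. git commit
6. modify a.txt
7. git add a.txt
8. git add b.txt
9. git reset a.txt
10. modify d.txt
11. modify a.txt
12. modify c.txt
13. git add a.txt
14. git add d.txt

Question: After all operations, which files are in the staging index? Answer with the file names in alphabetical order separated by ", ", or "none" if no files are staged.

After op 1 (modify b.txt): modified={b.txt} staged={none}
After op 2 (git add d.txt): modified={b.txt} staged={none}
After op 3 (git add d.txt): modified={b.txt} staged={none}
After op 4 (git add b.txt): modified={none} staged={b.txt}
After op 5 (git commit): modified={none} staged={none}
After op 6 (modify a.txt): modified={a.txt} staged={none}
After op 7 (git add a.txt): modified={none} staged={a.txt}
After op 8 (git add b.txt): modified={none} staged={a.txt}
After op 9 (git reset a.txt): modified={a.txt} staged={none}
After op 10 (modify d.txt): modified={a.txt, d.txt} staged={none}
After op 11 (modify a.txt): modified={a.txt, d.txt} staged={none}
After op 12 (modify c.txt): modified={a.txt, c.txt, d.txt} staged={none}
After op 13 (git add a.txt): modified={c.txt, d.txt} staged={a.txt}
After op 14 (git add d.txt): modified={c.txt} staged={a.txt, d.txt}

Answer: a.txt, d.txt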